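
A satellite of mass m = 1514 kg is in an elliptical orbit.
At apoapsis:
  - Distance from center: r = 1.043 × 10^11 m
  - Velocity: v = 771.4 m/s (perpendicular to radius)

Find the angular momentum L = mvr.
r = 1.043 × 10^11 m
v = 771.4 m/s
vr = 771.4 × 1.043 × 10^11 = 8.0457 × 10^13 m²/s
L = m × vr = 1514 × 8.0457 × 10^13 = 1.21812 × 10^17 kg·m²/s ≈ 1.218 × 10^17 kg·m²/s

Final answer: L = 1.218 × 10^17 kg·m²/s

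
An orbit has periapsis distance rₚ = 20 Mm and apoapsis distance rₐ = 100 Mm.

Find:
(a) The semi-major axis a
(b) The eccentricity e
rₚ = 20 Mm = 2 × 10^7 m
rₐ = 100 Mm = 1 × 10^8 m
(a) a = (rₚ + rₐ)/2 = 6 × 10^7 m ≈ 60 Mm
(b) e = (rₐ − rₚ)/(rₐ + rₚ) = (8 × 10^7) / (1.2 × 10^8) = 0.666667

Final answer:
(a) a = 60 Mm
(b) e = 0.6667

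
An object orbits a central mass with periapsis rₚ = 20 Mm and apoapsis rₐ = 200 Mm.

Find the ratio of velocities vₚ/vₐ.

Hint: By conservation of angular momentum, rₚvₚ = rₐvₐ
rₚ = 20 Mm = 2 × 10^7 m
rₐ = 200 Mm = 2 × 10^8 m
rₚvₚ = rₐvₐ  ⇒  vₚ/vₐ = rₐ/rₚ
vₚ/vₐ = (2 × 10^8) / (2 × 10^7) = 10

Final answer: vₚ/vₐ = 10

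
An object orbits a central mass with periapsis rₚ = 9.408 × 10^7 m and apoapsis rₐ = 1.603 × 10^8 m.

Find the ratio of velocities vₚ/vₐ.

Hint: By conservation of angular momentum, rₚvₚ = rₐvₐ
rₚ = 9.408 × 10^7 m
rₐ = 1.603 × 10^8 m
rₚvₚ = rₐvₐ  ⇒  vₚ/vₐ = rₐ/rₚ
vₚ/vₐ = (1.603 × 10^8) / (9.408 × 10^7) = 1.70387

Final answer: vₚ/vₐ = 1.704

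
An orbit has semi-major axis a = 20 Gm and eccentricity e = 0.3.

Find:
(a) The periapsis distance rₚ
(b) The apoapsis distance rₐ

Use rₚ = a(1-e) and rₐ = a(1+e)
a = 20 Gm = 2 × 10^10 m
e = 0.3:  1 − e = 0.7,  1 + e = 1.3
(a) rₚ = a(1 − e) = 2 × 10^10 m × 0.7 = 1.4 × 10^10 m ≈ 14 Gm
(b) rₐ = a(1 + e) = 2 × 10^10 m × 1.3 = 2.6 × 10^10 m ≈ 26 Gm

Final answer:
(a) rₚ = 14 Gm
(b) rₐ = 26 Gm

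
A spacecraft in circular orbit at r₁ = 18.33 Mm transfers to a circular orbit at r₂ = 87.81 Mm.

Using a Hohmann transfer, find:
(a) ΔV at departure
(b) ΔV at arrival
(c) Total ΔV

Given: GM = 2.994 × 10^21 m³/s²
r₁ = 18.33 Mm = 1.833 × 10^7 m
r₂ = 87.81 Mm = 8.781 × 10^7 m
GM = 2.994 × 10^21 m³/s²
Transfer ellipse: a_t = (r₁ + r₂)/2 = 5.307 × 10^7 m
Circular speed at r₁: v₁ = √(GM/r₁) = 1.27804 × 10^7 m/s
Transfer speed at r₁ (periapsis): v₁ₜ = √(GM(2/r₁ − 1/a_t)) = 1.64396 × 10^7 m/s
(a) ΔV₁ = v₁ₜ − v₁ = 3.65923 × 10^6 m/s ≈ 3659 km/s
Circular speed at r₂: v₂ = √(GM/r₂) = 5.83921 × 10^6 m/s
Transfer speed at r₂ (apoapsis): v₂ₜ = √(GM(2/r₂ − 1/a_t)) = 3.43171 × 10^6 m/s
(b) ΔV₂ = v₂ − v₂ₜ = 2.4075 × 10^6 m/s ≈ 2407 km/s
(c) ΔV_total = ΔV₁ + ΔV₂ = 6.06672 × 10^6 m/s ≈ 6067 km/s

Final answer:
(a) ΔV₁ = 3659 km/s
(b) ΔV₂ = 2407 km/s
(c) ΔV_total = 6067 km/s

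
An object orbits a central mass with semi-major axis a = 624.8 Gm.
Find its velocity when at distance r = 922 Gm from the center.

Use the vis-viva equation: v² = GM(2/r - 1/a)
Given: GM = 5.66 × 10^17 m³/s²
a = 624.8 Gm = 6.248 × 10^11 m
r = 922 Gm = 9.22 × 10^11 m
GM = 5.66 × 10^17 m³/s²
2/r − 1/a = 2.1692 × 10^-12 − 1.60051 × 10^-12 = 5.68685 × 10^-13 m⁻¹
v² = GM (2/r − 1/a) = 321876 m²/s²
v = 567.341 m/s ≈ 567.3 m/s

Final answer: 567.3 m/s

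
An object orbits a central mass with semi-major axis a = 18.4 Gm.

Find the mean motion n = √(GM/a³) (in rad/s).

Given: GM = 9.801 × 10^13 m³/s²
a = 18.4 Gm = 1.84 × 10^10 m
GM = 9.801 × 10^13 m³/s²
a³ = 6.2295 × 10^30 m³
GM/a³ = (9.801 × 10^13) / (6.2295 × 10^30) = 1.57332 × 10^-17 s⁻²
n = √(GM/a³) = 3.96651 × 10^-9 rad/s ≈ 3.967 × 10^-9 rad/s

Final answer: n = 3.967 × 10^-9 rad/s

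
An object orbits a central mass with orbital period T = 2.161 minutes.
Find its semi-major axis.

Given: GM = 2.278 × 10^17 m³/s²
T = 2.161 minutes = 129.66 s
GM = 2.278 × 10^17 m³/s²
Kepler's third law: a³ = GM T² / (4π²)
T² = 16811.7 s²
a³ = (2.278 × 10^17) × 16811.7 / (4π²) = 9.70077 × 10^19 m³
a = (a³)^(1/3) = 4.59482 × 10^6 m ≈ 4.595 Mm

Final answer: 4.595 Mm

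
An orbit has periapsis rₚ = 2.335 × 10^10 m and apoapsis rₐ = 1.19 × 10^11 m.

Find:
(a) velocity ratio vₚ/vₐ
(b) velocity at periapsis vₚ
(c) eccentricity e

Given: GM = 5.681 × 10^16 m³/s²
rₚ = 2.335 × 10^10 m
rₐ = 1.19 × 10^11 m
GM = 5.681 × 10^16 m³/s²
a = (rₚ + rₐ)/2 = 7.1175 × 10^10 m
e = (rₐ − rₚ)/(rₐ + rₚ) = (9.565 × 10^10) / (1.4235 × 10^11) = 0.671935
(a) vₚ/vₐ = rₐ/rₚ (angular momentum) = (1.19 × 10^11) / (2.335 × 10^10) = 5.09636 ≈ 5.096
(b) vₚ² = GM (2/rₚ − 1/a) = 5.681 × 10^16 × (8.56531 × 10^-11 − 1.40499 × 10^-11) = 4.06778 × 10^6 m²/s²;  vₚ = 2016.87 m/s ≈ 2.017 km/s
(c) e = 0.671935 ≈ 0.6719

Final answer:
(a) velocity ratio vₚ/vₐ = 5.096
(b) velocity at periapsis vₚ = 2.017 km/s
(c) eccentricity e = 0.6719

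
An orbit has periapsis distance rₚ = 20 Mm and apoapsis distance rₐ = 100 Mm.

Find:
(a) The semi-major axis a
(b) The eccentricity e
rₚ = 20 Mm = 2 × 10^7 m
rₐ = 100 Mm = 1 × 10^8 m
(a) a = (rₚ + rₐ)/2 = 6 × 10^7 m ≈ 60 Mm
(b) e = (rₐ − rₚ)/(rₐ + rₚ) = (8 × 10^7) / (1.2 × 10^8) = 0.666667

Final answer:
(a) a = 60 Mm
(b) e = 0.6667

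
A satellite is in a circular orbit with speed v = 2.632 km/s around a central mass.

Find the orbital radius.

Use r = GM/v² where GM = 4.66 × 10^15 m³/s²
v = 2.632 km/s = 2632 m/s
GM = 4.66 × 10^15 m³/s²
v² = 6.92742 × 10^6 m²/s²
r = GM/v² = (4.66 × 10^15) / (6.92742 × 10^6) = 6.72689 × 10^8 m ≈ 672.7 Mm

Final answer: 672.7 Mm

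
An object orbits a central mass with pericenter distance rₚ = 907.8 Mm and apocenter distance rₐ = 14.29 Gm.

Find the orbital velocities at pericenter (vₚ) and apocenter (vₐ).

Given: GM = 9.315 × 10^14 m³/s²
rₚ = 907.8 Mm = 9.078 × 10^8 m
rₐ = 14.29 Gm = 1.429 × 10^10 m
GM = 9.315 × 10^14 m³/s²
a = (rₚ + rₐ)/2 = 7.5989 × 10^9 m
Vis-viva: v² = GM (2/r − 1/a)
vₚ² = 9.315 × 10^14 × (2.20313 × 10^-9 − 1.31598 × 10^-10) = 1.92963 × 10^6 m²/s²
vₚ = 1389.11 m/s ≈ 1.389 km/s
vₐ² = 9.315 × 10^14 × (1.39958 × 10^-10 − 1.31598 × 10^-10) = 7787.36 m²/s²
vₐ = 88.246 m/s ≈ 88.25 m/s

Final answer: vₚ = 1.389 km/s, vₐ = 88.25 m/s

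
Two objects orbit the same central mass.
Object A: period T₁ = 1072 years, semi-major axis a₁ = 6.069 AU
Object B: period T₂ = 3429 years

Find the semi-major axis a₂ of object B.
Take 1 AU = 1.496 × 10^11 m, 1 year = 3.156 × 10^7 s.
T₁ = 1072 years = 3.38323 × 10^10 s
T₂ = 3429 years = 1.08219 × 10^11 s
a₁ = 6.069 AU = 9.07922 × 10^11 m
Kepler's third law: (T₂/T₁)² = (a₂/a₁)³  ⇒  a₂ = a₁ (T₂/T₁)^(2/3)
T₂/T₁ = 3.19869
(T₂/T₁)^(2/3) = 2.17094
a₂ = 9.07922 × 10^11 m × 2.17094 = 1.97105 × 10^12 m ≈ 13.18 AU

Final answer: a₂ = 13.18 AU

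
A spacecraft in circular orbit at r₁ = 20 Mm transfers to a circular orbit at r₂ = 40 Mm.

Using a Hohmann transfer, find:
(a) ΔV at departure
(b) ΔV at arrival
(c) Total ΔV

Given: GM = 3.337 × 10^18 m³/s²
r₁ = 20 Mm = 2 × 10^7 m
r₂ = 40 Mm = 4 × 10^7 m
GM = 3.337 × 10^18 m³/s²
Transfer ellipse: a_t = (r₁ + r₂)/2 = 3 × 10^7 m
Circular speed at r₁: v₁ = √(GM/r₁) = 408473 m/s
Transfer speed at r₁ (periapsis): v₁ₜ = √(GM(2/r₁ − 1/a_t)) = 471664 m/s
(a) ΔV₁ = v₁ₜ − v₁ = 63191 m/s ≈ 63.19 km/s
Circular speed at r₂: v₂ = √(GM/r₂) = 288834 m/s
Transfer speed at r₂ (apoapsis): v₂ₜ = √(GM(2/r₂ − 1/a_t)) = 235832 m/s
(b) ΔV₂ = v₂ − v₂ₜ = 53002 m/s ≈ 53 km/s
(c) ΔV_total = ΔV₁ + ΔV₂ = 116193 m/s ≈ 116.2 km/s

Final answer:
(a) ΔV₁ = 63.19 km/s
(b) ΔV₂ = 53 km/s
(c) ΔV_total = 116.2 km/s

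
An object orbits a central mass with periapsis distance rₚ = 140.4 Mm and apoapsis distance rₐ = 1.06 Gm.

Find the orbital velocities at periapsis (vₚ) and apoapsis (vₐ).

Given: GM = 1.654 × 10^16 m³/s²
rₚ = 140.4 Mm = 1.404 × 10^8 m
rₐ = 1.06 Gm = 1.06 × 10^9 m
GM = 1.654 × 10^16 m³/s²
a = (rₚ + rₐ)/2 = 6.002 × 10^8 m
Vis-viva: v² = GM (2/r − 1/a)
vₚ² = 1.654 × 10^16 × (1.4245 × 10^-8 − 1.66611 × 10^-9) = 2.08055 × 10^8 m²/s²
vₚ = 14424.1 m/s ≈ 14.42 km/s
vₐ² = 1.654 × 10^16 × (1.88679 × 10^-9 − 1.66611 × 10^-9) = 3.65007 × 10^6 m²/s²
vₐ = 1910.51 m/s ≈ 1.911 km/s

Final answer: vₚ = 14.42 km/s, vₐ = 1.911 km/s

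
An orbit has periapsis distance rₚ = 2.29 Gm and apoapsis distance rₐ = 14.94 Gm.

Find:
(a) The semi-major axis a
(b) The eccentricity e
rₚ = 2.29 Gm = 2.29 × 10^9 m
rₐ = 14.94 Gm = 1.494 × 10^10 m
(a) a = (rₚ + rₐ)/2 = 8.615 × 10^9 m ≈ 8.615 Gm
(b) e = (rₐ − rₚ)/(rₐ + rₚ) = (1.265 × 10^10) / (1.723 × 10^10) = 0.734185

Final answer:
(a) a = 8.615 Gm
(b) e = 0.7342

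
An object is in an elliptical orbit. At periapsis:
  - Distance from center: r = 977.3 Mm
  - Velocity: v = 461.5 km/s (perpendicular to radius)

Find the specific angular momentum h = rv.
r = 977.3 Mm = 9.773 × 10^8 m
v = 461.5 km/s = 461500 m/s
h = rv = 9.773 × 10^8 × 461500 = 4.51024 × 10^14 m²/s ≈ 4.51 × 10^14 m²/s

Final answer: h = 4.51 × 10^14 m²/s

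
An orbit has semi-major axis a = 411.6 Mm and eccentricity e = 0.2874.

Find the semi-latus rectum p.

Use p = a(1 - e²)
a = 411.6 Mm = 4.116 × 10^8 m
e = 0.2874,  e² = 0.0825988,  1 − e² = 0.917401
p = a(1 − e²) = 4.116 × 10^8 m × 0.917401 = 3.77602 × 10^8 m ≈ 377.6 Mm

Final answer: p = 377.6 Mm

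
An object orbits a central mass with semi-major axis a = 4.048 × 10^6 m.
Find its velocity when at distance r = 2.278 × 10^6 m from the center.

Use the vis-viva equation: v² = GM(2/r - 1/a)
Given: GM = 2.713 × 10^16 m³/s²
a = 4.048 × 10^6 m
r = 2.278 × 10^6 m
GM = 2.713 × 10^16 m³/s²
2/r − 1/a = 8.77963 × 10^-7 − 2.47036 × 10^-7 = 6.30928 × 10^-7 m⁻¹
v² = GM (2/r − 1/a) = 1.71171 × 10^10 m²/s²
v = 130832 m/s ≈ 130.8 km/s

Final answer: 130.8 km/s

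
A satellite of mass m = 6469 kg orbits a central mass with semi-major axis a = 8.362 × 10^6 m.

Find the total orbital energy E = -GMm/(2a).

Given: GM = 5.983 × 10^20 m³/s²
a = 8.362 × 10^6 m
GM = 5.983 × 10^20 m³/s²
2a = 1.6724 × 10^7 m
GMm = 5.983 × 10^20 × 6469 = 3.8704 × 10^24 m³·kg/s²
E = −GMm/(2a) = -2.31428 × 10^17 J ≈ -231.4 PJ

Final answer: -231.4 PJ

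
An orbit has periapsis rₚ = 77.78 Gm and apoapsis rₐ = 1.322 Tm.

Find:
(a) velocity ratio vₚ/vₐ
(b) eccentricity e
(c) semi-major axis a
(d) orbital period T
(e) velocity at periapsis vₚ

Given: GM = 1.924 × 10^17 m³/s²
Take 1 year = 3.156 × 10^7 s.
rₚ = 77.78 Gm = 7.778 × 10^10 m
rₐ = 1.322 Tm = 1.322 × 10^12 m
GM = 1.924 × 10^17 m³/s²
a = (rₚ + rₐ)/2 = 6.9989 × 10^11 m
e = (rₐ − rₚ)/(rₐ + rₚ) = (1.24422 × 10^12) / (1.39978 × 10^12) = 0.888868
(a) vₚ/vₐ = rₐ/rₚ (angular momentum) = (1.322 × 10^12) / (7.778 × 10^10) = 16.9967 ≈ 17
(b) e = 0.888868 ≈ 0.8889
(c) a = 6.9989 × 10^11 m ≈ 699.9 Gm
(d) a³ = 3.42838 × 10^35 m³;  T = 2π √(a³/GM) = 2π × 1.33488 × 10^9 s = 8.3873 × 10^9 s ≈ 265.8 years
(e) vₚ² = GM (2/rₚ − 1/a) = 1.924 × 10^17 × (2.57136 × 10^-11 − 1.4288 × 10^-12) = 4.67239 × 10^6 m²/s²;  vₚ = 2161.57 m/s ≈ 2.162 km/s

Final answer:
(a) velocity ratio vₚ/vₐ = 17
(b) eccentricity e = 0.8889
(c) semi-major axis a = 699.9 Gm
(d) orbital period T = 265.8 years
(e) velocity at periapsis vₚ = 2.162 km/s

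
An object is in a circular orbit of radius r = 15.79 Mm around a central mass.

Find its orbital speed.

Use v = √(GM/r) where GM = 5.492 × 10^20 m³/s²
r = 15.79 Mm = 1.579 × 10^7 m
GM = 5.492 × 10^20 m³/s²
GM/r = (5.492 × 10^20) / (1.579 × 10^7) = 3.47815 × 10^13 m²/s²
v = √(GM/r) = 5.89758 × 10^6 m/s ≈ 5898 km/s

Final answer: 5898 km/s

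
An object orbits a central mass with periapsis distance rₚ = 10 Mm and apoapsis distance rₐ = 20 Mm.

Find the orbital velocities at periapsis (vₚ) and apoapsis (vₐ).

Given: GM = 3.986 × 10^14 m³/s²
rₚ = 10 Mm = 1 × 10^7 m
rₐ = 20 Mm = 2 × 10^7 m
GM = 3.986 × 10^14 m³/s²
a = (rₚ + rₐ)/2 = 1.5 × 10^7 m
Vis-viva: v² = GM (2/r − 1/a)
vₚ² = 3.986 × 10^14 × (2 × 10^-7 − 6.66667 × 10^-8) = 5.31467 × 10^7 m²/s²
vₚ = 7290.18 m/s ≈ 7.29 km/s
vₐ² = 3.986 × 10^14 × (1 × 10^-7 − 6.66667 × 10^-8) = 1.32867 × 10^7 m²/s²
vₐ = 3645.09 m/s ≈ 3.645 km/s

Final answer: vₚ = 7.29 km/s, vₐ = 3.645 km/s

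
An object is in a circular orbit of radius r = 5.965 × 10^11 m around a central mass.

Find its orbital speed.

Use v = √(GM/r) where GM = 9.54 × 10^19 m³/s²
r = 5.965 × 10^11 m
GM = 9.54 × 10^19 m³/s²
GM/r = (9.54 × 10^19) / (5.965 × 10^11) = 1.59933 × 10^8 m²/s²
v = √(GM/r) = 12646.5 m/s ≈ 12.65 km/s

Final answer: 12.65 km/s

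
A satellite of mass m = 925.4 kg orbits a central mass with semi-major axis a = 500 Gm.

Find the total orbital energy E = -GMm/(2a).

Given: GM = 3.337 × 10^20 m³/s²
a = 500 Gm = 5 × 10^11 m
GM = 3.337 × 10^20 m³/s²
2a = 1 × 10^12 m
GMm = 3.337 × 10^20 × 925.4 = 3.08806 × 10^23 m³·kg/s²
E = −GMm/(2a) = -3.08806 × 10^11 J ≈ -308.8 GJ

Final answer: -308.8 GJ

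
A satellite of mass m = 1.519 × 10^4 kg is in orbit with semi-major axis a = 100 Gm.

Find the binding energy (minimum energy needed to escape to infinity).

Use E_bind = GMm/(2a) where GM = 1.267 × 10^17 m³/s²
a = 100 Gm = 1 × 10^11 m
GM = 1.267 × 10^17 m³/s²
m = 1.519 × 10^4 kg
GMm = 1.267 × 10^17 × 15190 = 1.92457 × 10^21 m³·kg/s²
2a = 2 × 10^11 m
E_bind = GMm/(2a) = 9.62286 × 10^9 J ≈ 9.623 GJ

Final answer: 9.623 GJ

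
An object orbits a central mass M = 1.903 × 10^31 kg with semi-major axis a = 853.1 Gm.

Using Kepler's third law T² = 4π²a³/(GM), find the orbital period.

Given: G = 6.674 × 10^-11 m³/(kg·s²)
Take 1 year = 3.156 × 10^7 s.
M = 1.903 × 10^31 kg
GM = G × M = 6.674 × 10^-11 × 1.903 × 10^31 = 1.27006 × 10^21 m³/s²
a = 853.1 Gm = 8.531 × 10^11 m
a³ = 6.20869 × 10^35 m³
T = 2π √(a³/GM) = 2π √((6.20869 × 10^35) / (1.27006 × 10^21)) = 2π × 2.21099 × 10^7 s
T = 1.38921 × 10^8 s ≈ 4.402 years

Final answer: 4.402 years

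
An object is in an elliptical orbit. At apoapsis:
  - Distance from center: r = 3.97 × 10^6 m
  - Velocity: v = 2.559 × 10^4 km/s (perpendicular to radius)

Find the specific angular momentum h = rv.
r = 3.97 × 10^6 m
v = 2.559 × 10^4 km/s = 2.559 × 10^7 m/s
h = rv = 3.97 × 10^6 × 2.559 × 10^7 = 1.01592 × 10^14 m²/s ≈ 1.016 × 10^14 m²/s

Final answer: h = 1.016 × 10^14 m²/s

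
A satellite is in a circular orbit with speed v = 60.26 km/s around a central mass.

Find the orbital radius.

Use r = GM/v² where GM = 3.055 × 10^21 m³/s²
v = 60.26 km/s = 60260 m/s
GM = 3.055 × 10^21 m³/s²
v² = 3.63127 × 10^9 m²/s²
r = GM/v² = (3.055 × 10^21) / (3.63127 × 10^9) = 8.41304 × 10^11 m ≈ 841.3 Gm

Final answer: 841.3 Gm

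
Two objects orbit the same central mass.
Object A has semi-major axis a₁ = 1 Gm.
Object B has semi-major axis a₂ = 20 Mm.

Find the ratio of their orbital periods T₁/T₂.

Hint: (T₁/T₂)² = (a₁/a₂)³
a₁ = 1 Gm = 1 × 10^9 m
a₂ = 20 Mm = 2 × 10^7 m
a₁/a₂ = 50
T₁/T₂ = (a₁/a₂)^(3/2) = (50)^1.5 = 353.553

Final answer: T₁/T₂ = 353.6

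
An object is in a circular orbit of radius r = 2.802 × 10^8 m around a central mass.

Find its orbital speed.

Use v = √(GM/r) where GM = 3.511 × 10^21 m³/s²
r = 2.802 × 10^8 m
GM = 3.511 × 10^21 m³/s²
GM/r = (3.511 × 10^21) / (2.802 × 10^8) = 1.25303 × 10^13 m²/s²
v = √(GM/r) = 3.53982 × 10^6 m/s ≈ 3540 km/s

Final answer: 3540 km/s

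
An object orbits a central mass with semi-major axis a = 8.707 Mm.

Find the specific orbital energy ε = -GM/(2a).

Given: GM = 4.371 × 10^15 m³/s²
a = 8.707 Mm = 8.707 × 10^6 m
GM = 4.371 × 10^15 m³/s²
2a = 1.7414 × 10^7 m
ε = −GM/(2a) = -2.51005 × 10^8 J/kg ≈ -251 MJ/kg

Final answer: -251 MJ/kg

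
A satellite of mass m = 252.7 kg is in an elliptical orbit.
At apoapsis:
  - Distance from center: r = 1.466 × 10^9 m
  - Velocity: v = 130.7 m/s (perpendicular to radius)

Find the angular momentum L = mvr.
r = 1.466 × 10^9 m
v = 130.7 m/s
vr = 130.7 × 1.466 × 10^9 = 1.91606 × 10^11 m²/s
L = m × vr = 252.7 × 1.91606 × 10^11 = 4.84189 × 10^13 kg·m²/s ≈ 4.842 × 10^13 kg·m²/s

Final answer: L = 4.842 × 10^13 kg·m²/s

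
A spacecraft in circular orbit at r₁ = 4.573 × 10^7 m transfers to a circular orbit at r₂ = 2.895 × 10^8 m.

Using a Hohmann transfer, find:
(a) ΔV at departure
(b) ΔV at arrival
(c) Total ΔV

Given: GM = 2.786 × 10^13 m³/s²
r₁ = 4.573 × 10^7 m
r₂ = 2.895 × 10^8 m
GM = 2.786 × 10^13 m³/s²
Transfer ellipse: a_t = (r₁ + r₂)/2 = 1.67615 × 10^8 m
Circular speed at r₁: v₁ = √(GM/r₁) = 780.531 m/s
Transfer speed at r₁ (periapsis): v₁ₜ = √(GM(2/r₁ − 1/a_t)) = 1025.79 m/s
(a) ΔV₁ = v₁ₜ − v₁ = 245.258 m/s ≈ 245.3 m/s
Circular speed at r₂: v₂ = √(GM/r₂) = 310.217 m/s
Transfer speed at r₂ (apoapsis): v₂ₜ = √(GM(2/r₂ − 1/a_t)) = 162.036 m/s
(b) ΔV₂ = v₂ − v₂ₜ = 148.182 m/s ≈ 148.2 m/s
(c) ΔV_total = ΔV₁ + ΔV₂ = 393.44 m/s ≈ 393.4 m/s

Final answer:
(a) ΔV₁ = 245.3 m/s
(b) ΔV₂ = 148.2 m/s
(c) ΔV_total = 393.4 m/s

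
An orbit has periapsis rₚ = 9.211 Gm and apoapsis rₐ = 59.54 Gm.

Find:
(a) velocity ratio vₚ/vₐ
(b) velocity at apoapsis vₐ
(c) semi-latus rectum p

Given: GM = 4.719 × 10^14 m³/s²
rₚ = 9.211 Gm = 9.211 × 10^9 m
rₐ = 59.54 Gm = 5.954 × 10^10 m
GM = 4.719 × 10^14 m³/s²
a = (rₚ + rₐ)/2 = 3.43755 × 10^10 m
e = (rₐ − rₚ)/(rₐ + rₚ) = (5.0329 × 10^10) / (6.8751 × 10^10) = 0.732048
(a) vₚ/vₐ = rₐ/rₚ (angular momentum) = (5.954 × 10^10) / (9.211 × 10^9) = 6.46401 ≈ 6.464
(b) vₐ² = GM (2/rₐ − 1/a) = 4.719 × 10^14 × (3.35909 × 10^-11 − 2.90905 × 10^-11) = 2123.73 m²/s²;  vₐ = 46.0839 m/s ≈ 46.08 m/s
(c) 1 − e² = 0.464106;  p = a(1 − e²) = 3.43755 × 10^10 × 0.464106 = 1.59539 × 10^10 m ≈ 15.95 Gm

Final answer:
(a) velocity ratio vₚ/vₐ = 6.464
(b) velocity at apoapsis vₐ = 46.08 m/s
(c) semi-latus rectum p = 15.95 Gm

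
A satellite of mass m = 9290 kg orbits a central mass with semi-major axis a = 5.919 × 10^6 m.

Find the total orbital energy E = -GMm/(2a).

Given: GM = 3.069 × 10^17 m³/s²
a = 5.919 × 10^6 m
GM = 3.069 × 10^17 m³/s²
2a = 1.1838 × 10^7 m
GMm = 3.069 × 10^17 × 9290 = 2.8511 × 10^21 m³·kg/s²
E = −GMm/(2a) = -2.40843 × 10^14 J ≈ -240.8 TJ

Final answer: -240.8 TJ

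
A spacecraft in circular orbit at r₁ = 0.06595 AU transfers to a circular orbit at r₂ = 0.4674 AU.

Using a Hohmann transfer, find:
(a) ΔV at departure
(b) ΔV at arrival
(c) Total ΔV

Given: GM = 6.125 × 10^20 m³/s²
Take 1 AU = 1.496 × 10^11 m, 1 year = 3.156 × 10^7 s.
r₁ = 0.06595 AU = 9.86612 × 10^9 m
r₂ = 0.4674 AU = 6.9923 × 10^10 m
GM = 6.125 × 10^20 m³/s²
Transfer ellipse: a_t = (r₁ + r₂)/2 = 3.98946 × 10^10 m
Circular speed at r₁: v₁ = √(GM/r₁) = 249161 m/s
Transfer speed at r₁ (periapsis): v₁ₜ = √(GM(2/r₁ − 1/a_t)) = 329863 m/s
(a) ΔV₁ = v₁ₜ − v₁ = 80701.7 m/s ≈ 17.03 AU/year
Circular speed at r₂: v₂ = √(GM/r₂) = 93592.9 m/s
Transfer speed at r₂ (apoapsis): v₂ₜ = √(GM(2/r₂ − 1/a_t)) = 46543.5 m/s
(b) ΔV₂ = v₂ − v₂ₜ = 47049.4 m/s ≈ 9.926 AU/year
(c) ΔV_total = ΔV₁ + ΔV₂ = 127751 m/s ≈ 26.95 AU/year

Final answer:
(a) ΔV₁ = 17.03 AU/year
(b) ΔV₂ = 9.926 AU/year
(c) ΔV_total = 26.95 AU/year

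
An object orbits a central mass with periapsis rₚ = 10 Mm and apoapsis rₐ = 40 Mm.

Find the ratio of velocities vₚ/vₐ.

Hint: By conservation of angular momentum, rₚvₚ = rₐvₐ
rₚ = 10 Mm = 1 × 10^7 m
rₐ = 40 Mm = 4 × 10^7 m
rₚvₚ = rₐvₐ  ⇒  vₚ/vₐ = rₐ/rₚ
vₚ/vₐ = (4 × 10^7) / (1 × 10^7) = 4

Final answer: vₚ/vₐ = 4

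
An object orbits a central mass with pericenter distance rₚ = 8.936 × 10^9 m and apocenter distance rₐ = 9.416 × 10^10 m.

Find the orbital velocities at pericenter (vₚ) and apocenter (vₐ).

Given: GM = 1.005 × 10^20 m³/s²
rₚ = 8.936 × 10^9 m
rₐ = 9.416 × 10^10 m
GM = 1.005 × 10^20 m³/s²
a = (rₚ + rₐ)/2 = 5.1548 × 10^10 m
Vis-viva: v² = GM (2/r − 1/a)
vₚ² = 1.005 × 10^20 × (2.23814 × 10^-10 − 1.93994 × 10^-11) = 2.05436 × 10^10 m²/s²
vₚ = 143331 m/s ≈ 143.3 km/s
vₐ² = 1.005 × 10^20 × (2.12404 × 10^-11 − 1.93994 × 10^-11) = 1.85025 × 10^8 m²/s²
vₐ = 13602.4 m/s ≈ 13.6 km/s

Final answer: vₚ = 143.3 km/s, vₐ = 13.6 km/s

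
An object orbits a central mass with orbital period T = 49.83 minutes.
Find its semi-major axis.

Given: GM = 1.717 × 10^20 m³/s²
T = 49.83 minutes = 2989.8 s
GM = 1.717 × 10^20 m³/s²
Kepler's third law: a³ = GM T² / (4π²)
T² = 8.9389 × 10^6 s²
a³ = (1.717 × 10^20) × (8.9389 × 10^6) / (4π²) = 3.88772 × 10^25 m³
a = (a³)^(1/3) = 3.38765 × 10^8 m ≈ 338.8 Mm

Final answer: 338.8 Mm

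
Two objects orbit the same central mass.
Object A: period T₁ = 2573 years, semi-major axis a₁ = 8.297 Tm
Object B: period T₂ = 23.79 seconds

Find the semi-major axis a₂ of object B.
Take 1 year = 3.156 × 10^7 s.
T₁ = 2573 years = 8.12039 × 10^10 s
T₂ = 23.79 seconds
a₁ = 8.297 Tm = 8.297 × 10^12 m
Kepler's third law: (T₂/T₁)² = (a₂/a₁)³  ⇒  a₂ = a₁ (T₂/T₁)^(2/3)
T₂/T₁ = 2.92966 × 10^-10
(T₂/T₁)^(2/3) = 4.41108 × 10^-7
a₂ = 8.297 × 10^12 m × 4.41108 × 10^-7 = 3.65987 × 10^6 m ≈ 3.66 Mm

Final answer: a₂ = 3.66 Mm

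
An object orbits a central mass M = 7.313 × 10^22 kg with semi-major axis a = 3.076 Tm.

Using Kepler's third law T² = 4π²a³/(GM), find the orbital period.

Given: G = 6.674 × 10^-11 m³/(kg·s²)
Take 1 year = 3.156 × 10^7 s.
M = 7.313 × 10^22 kg
GM = G × M = 6.674 × 10^-11 × 7.313 × 10^22 = 4.8807 × 10^12 m³/s²
a = 3.076 Tm = 3.076 × 10^12 m
a³ = 2.91044 × 10^37 m³
T = 2π √(a³/GM) = 2π √((2.91044 × 10^37) / (4.8807 × 10^12)) = 2π × 2.44196 × 10^12 s
T = 1.53433 × 10^13 s ≈ 4.862 × 10^5 years

Final answer: 4.862 × 10^5 years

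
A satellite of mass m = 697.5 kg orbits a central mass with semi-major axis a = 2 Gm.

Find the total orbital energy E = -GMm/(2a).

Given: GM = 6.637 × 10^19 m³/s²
a = 2 Gm = 2 × 10^9 m
GM = 6.637 × 10^19 m³/s²
2a = 4 × 10^9 m
GMm = 6.637 × 10^19 × 697.5 = 4.62931 × 10^22 m³·kg/s²
E = −GMm/(2a) = -1.15733 × 10^13 J ≈ -11.57 TJ

Final answer: -11.57 TJ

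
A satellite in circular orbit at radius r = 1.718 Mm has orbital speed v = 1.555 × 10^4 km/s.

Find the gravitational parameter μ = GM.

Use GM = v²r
r = 1.718 Mm = 1.718 × 10^6 m
v = 1.555 × 10^4 km/s = 1.555 × 10^7 m/s
v² = 2.41802 × 10^14 m²/s²
GM = v²r = 2.41802 × 10^14 × 1.718 × 10^6 = 4.15417 × 10^20 m³/s²
GM ≈ 4.154 × 10^20 m³/s²

Final answer: GM = 4.154 × 10^20 m³/s²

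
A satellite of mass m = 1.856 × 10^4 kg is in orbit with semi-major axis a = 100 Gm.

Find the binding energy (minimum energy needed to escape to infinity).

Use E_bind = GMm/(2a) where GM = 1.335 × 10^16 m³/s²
a = 100 Gm = 1 × 10^11 m
GM = 1.335 × 10^16 m³/s²
m = 1.856 × 10^4 kg
GMm = 1.335 × 10^16 × 18560 = 2.47776 × 10^20 m³·kg/s²
2a = 2 × 10^11 m
E_bind = GMm/(2a) = 1.23888 × 10^9 J ≈ 1.239 GJ

Final answer: 1.239 GJ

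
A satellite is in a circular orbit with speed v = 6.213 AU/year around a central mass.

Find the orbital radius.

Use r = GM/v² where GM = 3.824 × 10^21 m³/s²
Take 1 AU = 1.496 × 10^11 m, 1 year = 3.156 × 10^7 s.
v = 6.213 AU/year = 29450.7 m/s
GM = 3.824 × 10^21 m³/s²
v² = 8.67345 × 10^8 m²/s²
r = GM/v² = (3.824 × 10^21) / (8.67345 × 10^8) = 4.40886 × 10^12 m ≈ 29.47 AU

Final answer: 29.47 AU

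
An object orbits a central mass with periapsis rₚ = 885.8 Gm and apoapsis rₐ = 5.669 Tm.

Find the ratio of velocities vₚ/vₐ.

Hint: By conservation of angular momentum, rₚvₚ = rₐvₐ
rₚ = 885.8 Gm = 8.858 × 10^11 m
rₐ = 5.669 Tm = 5.669 × 10^12 m
rₚvₚ = rₐvₐ  ⇒  vₚ/vₐ = rₐ/rₚ
vₚ/vₐ = (5.669 × 10^12) / (8.858 × 10^11) = 6.39986

Final answer: vₚ/vₐ = 6.4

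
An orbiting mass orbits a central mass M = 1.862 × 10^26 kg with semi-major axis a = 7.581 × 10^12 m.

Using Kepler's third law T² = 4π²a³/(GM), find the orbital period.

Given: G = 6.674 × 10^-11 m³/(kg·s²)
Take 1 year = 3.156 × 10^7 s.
M = 1.862 × 10^26 kg
GM = G × M = 6.674 × 10^-11 × 1.862 × 10^26 = 1.2427 × 10^16 m³/s²
a = 7.581 × 10^12 m
a³ = 4.35692 × 10^38 m³
T = 2π √(a³/GM) = 2π √((4.35692 × 10^38) / (1.2427 × 10^16)) = 2π × 1.87244 × 10^11 s
T = 1.17649 × 10^12 s ≈ 3.728 × 10^4 years

Final answer: 3.728 × 10^4 years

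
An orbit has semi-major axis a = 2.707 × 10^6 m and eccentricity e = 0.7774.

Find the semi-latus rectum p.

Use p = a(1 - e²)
a = 2.707 × 10^6 m
e = 0.7774,  e² = 0.604351,  1 − e² = 0.395649
p = a(1 − e²) = 2.707 × 10^6 m × 0.395649 = 1.07102 × 10^6 m ≈ 1.071 × 10^6 m

Final answer: p = 1.071 × 10^6 m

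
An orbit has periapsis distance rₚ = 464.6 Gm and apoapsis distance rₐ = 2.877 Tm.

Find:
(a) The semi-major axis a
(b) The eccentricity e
rₚ = 464.6 Gm = 4.646 × 10^11 m
rₐ = 2.877 Tm = 2.877 × 10^12 m
(a) a = (rₚ + rₐ)/2 = 1.6708 × 10^12 m ≈ 1.671 Tm
(b) e = (rₐ − rₚ)/(rₐ + rₚ) = (2.4124 × 10^12) / (3.3416 × 10^12) = 0.72193

Final answer:
(a) a = 1.671 Tm
(b) e = 0.7219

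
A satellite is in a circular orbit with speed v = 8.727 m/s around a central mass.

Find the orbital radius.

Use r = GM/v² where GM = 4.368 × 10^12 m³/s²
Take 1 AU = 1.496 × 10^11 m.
v = 8.727 m/s
GM = 4.368 × 10^12 m³/s²
v² = 76.1605 m²/s²
r = GM/v² = (4.368 × 10^12) / 76.1605 = 5.73525 × 10^10 m ≈ 0.3834 AU

Final answer: 0.3834 AU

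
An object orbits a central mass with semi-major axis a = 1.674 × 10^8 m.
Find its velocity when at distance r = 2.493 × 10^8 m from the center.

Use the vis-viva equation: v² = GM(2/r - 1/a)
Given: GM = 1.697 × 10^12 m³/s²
a = 1.674 × 10^8 m
r = 2.493 × 10^8 m
GM = 1.697 × 10^12 m³/s²
2/r − 1/a = 8.02246 × 10^-9 − 5.97372 × 10^-9 = 2.04875 × 10^-9 m⁻¹
v² = GM (2/r − 1/a) = 3476.72 m²/s²
v = 58.9638 m/s ≈ 58.96 m/s

Final answer: 58.96 m/s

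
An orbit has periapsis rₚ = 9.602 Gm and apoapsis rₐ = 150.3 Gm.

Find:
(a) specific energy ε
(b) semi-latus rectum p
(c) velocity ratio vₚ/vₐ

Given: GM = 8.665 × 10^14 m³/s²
rₚ = 9.602 Gm = 9.602 × 10^9 m
rₐ = 150.3 Gm = 1.503 × 10^11 m
GM = 8.665 × 10^14 m³/s²
a = (rₚ + rₐ)/2 = 7.9951 × 10^10 m
e = (rₐ − rₚ)/(rₐ + rₚ) = (1.40698 × 10^11) / (1.59902 × 10^11) = 0.879901
(a) 2a = 1.59902 × 10^11 m;  ε = −GM/(2a) = -5418.94 J/kg ≈ -5.419 kJ/kg
(b) 1 − e² = 0.225773;  p = a(1 − e²) = 7.9951 × 10^10 × 0.225773 = 1.80508 × 10^10 m ≈ 18.05 Gm
(c) vₚ/vₐ = rₐ/rₚ (angular momentum) = (1.503 × 10^11) / (9.602 × 10^9) = 15.653 ≈ 15.65

Final answer:
(a) specific energy ε = -5.419 kJ/kg
(b) semi-latus rectum p = 18.05 Gm
(c) velocity ratio vₚ/vₐ = 15.65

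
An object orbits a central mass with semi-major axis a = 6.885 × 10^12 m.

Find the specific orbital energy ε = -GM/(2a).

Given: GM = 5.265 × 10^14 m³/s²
a = 6.885 × 10^12 m
GM = 5.265 × 10^14 m³/s²
2a = 1.377 × 10^13 m
ε = −GM/(2a) = -38.2353 J/kg ≈ -38.24 J/kg

Final answer: -38.24 J/kg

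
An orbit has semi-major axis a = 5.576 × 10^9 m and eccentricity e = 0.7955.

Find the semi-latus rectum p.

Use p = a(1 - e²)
a = 5.576 × 10^9 m
e = 0.7955,  e² = 0.63282,  1 − e² = 0.36718
p = a(1 − e²) = 5.576 × 10^9 m × 0.36718 = 2.04739 × 10^9 m ≈ 2.047 × 10^9 m

Final answer: p = 2.047 × 10^9 m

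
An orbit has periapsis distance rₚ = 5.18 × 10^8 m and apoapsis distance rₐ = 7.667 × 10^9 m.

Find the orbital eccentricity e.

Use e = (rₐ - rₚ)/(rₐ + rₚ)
rₚ = 5.18 × 10^8 m
rₐ = 7.667 × 10^9 m
rₐ − rₚ = 7.149 × 10^9 m
rₐ + rₚ = 8.185 × 10^9 m
e = (rₐ − rₚ)/(rₐ + rₚ) = 0.873427

Final answer: e = 0.8734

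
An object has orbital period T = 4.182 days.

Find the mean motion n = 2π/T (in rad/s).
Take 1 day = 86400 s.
T = 4.182 days = 361325 s
n = 2π / 361325 s = 1.73893 × 10^-5 rad/s ≈ 1.739 × 10^-5 rad/s

Final answer: n = 1.739 × 10^-5 rad/s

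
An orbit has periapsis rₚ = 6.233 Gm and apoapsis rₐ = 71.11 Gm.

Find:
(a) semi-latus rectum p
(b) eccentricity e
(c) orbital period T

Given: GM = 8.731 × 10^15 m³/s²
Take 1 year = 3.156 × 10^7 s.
rₚ = 6.233 Gm = 6.233 × 10^9 m
rₐ = 71.11 Gm = 7.111 × 10^10 m
GM = 8.731 × 10^15 m³/s²
a = (rₚ + rₐ)/2 = 3.86715 × 10^10 m
e = (rₐ − rₚ)/(rₐ + rₚ) = (6.4877 × 10^10) / (7.7343 × 10^10) = 0.838822
(a) 1 − e² = 0.296378;  p = a(1 − e²) = 3.86715 × 10^10 × 0.296378 = 1.14614 × 10^10 m ≈ 11.46 Gm
(b) e = 0.838822 ≈ 0.8388
(c) a³ = 5.78326 × 10^31 m³;  T = 2π √(a³/GM) = 2π × 8.13869 × 10^7 s = 5.11369 × 10^8 s ≈ 16.2 years

Final answer:
(a) semi-latus rectum p = 11.46 Gm
(b) eccentricity e = 0.8388
(c) orbital period T = 16.2 years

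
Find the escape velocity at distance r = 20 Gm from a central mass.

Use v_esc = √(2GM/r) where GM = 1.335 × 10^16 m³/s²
r = 20 Gm = 2 × 10^10 m
GM = 1.335 × 10^16 m³/s²
2GM/r = 2 × (1.335 × 10^16) / (2 × 10^10) = 1.335 × 10^6 m²/s²
v_esc = √(2GM/r) = 1155.42 m/s ≈ 1.155 km/s

Final answer: 1.155 km/s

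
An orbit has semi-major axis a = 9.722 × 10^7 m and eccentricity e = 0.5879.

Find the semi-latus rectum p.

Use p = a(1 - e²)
a = 9.722 × 10^7 m
e = 0.5879,  e² = 0.345626,  1 − e² = 0.654374
p = a(1 − e²) = 9.722 × 10^7 m × 0.654374 = 6.36182 × 10^7 m ≈ 6.362 × 10^7 m

Final answer: p = 6.362 × 10^7 m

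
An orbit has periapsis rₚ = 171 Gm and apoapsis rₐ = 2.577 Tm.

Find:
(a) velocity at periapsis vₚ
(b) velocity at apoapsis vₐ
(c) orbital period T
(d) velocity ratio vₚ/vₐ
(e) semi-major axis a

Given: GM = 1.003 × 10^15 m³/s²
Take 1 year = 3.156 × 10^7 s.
rₚ = 171 Gm = 1.71 × 10^11 m
rₐ = 2.577 Tm = 2.577 × 10^12 m
GM = 1.003 × 10^15 m³/s²
a = (rₚ + rₐ)/2 = 1.374 × 10^12 m
e = (rₐ − rₚ)/(rₐ + rₚ) = (2.406 × 10^12) / (2.748 × 10^12) = 0.875546
(a) vₚ² = GM (2/rₚ − 1/a) = 1.003 × 10^15 × (1.16959 × 10^-11 − 7.27802 × 10^-13) = 11001 m²/s²;  vₚ = 104.886 m/s ≈ 104.9 m/s
(b) vₐ² = GM (2/rₐ − 1/a) = 1.003 × 10^15 × (7.76096 × 10^-13 − 7.27802 × 10^-13) = 48.4391 m²/s²;  vₐ = 6.95982 m/s ≈ 6.96 m/s
(c) a³ = 2.59394 × 10^36 m³;  T = 2π √(a³/GM) = 2π × 5.08545 × 10^10 s = 3.19528 × 10^11 s ≈ 1.012 × 10^4 years
(d) vₚ/vₐ = rₐ/rₚ (angular momentum) = (2.577 × 10^12) / (1.71 × 10^11) = 15.0702 ≈ 15.07
(e) a = 1.374 × 10^12 m ≈ 1.374 Tm

Final answer:
(a) velocity at periapsis vₚ = 104.9 m/s
(b) velocity at apoapsis vₐ = 6.96 m/s
(c) orbital period T = 1.012 × 10^4 years
(d) velocity ratio vₚ/vₐ = 15.07
(e) semi-major axis a = 1.374 Tm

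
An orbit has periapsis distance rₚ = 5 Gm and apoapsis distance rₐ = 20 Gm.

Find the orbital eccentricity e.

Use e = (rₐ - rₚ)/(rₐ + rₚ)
rₚ = 5 Gm = 5 × 10^9 m
rₐ = 20 Gm = 2 × 10^10 m
rₐ − rₚ = 1.5 × 10^10 m
rₐ + rₚ = 2.5 × 10^10 m
e = (rₐ − rₚ)/(rₐ + rₚ) = 0.6

Final answer: e = 0.6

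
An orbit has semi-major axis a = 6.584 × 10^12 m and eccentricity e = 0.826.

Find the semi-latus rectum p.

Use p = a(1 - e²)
a = 6.584 × 10^12 m
e = 0.826,  e² = 0.682276,  1 − e² = 0.317724
p = a(1 − e²) = 6.584 × 10^12 m × 0.317724 = 2.09189 × 10^12 m ≈ 2.092 × 10^12 m

Final answer: p = 2.092 × 10^12 m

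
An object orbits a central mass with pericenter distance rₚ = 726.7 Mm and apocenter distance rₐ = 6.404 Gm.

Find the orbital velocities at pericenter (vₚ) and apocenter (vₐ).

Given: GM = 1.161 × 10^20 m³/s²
rₚ = 726.7 Mm = 7.267 × 10^8 m
rₐ = 6.404 Gm = 6.404 × 10^9 m
GM = 1.161 × 10^20 m³/s²
a = (rₚ + rₐ)/2 = 3.56535 × 10^9 m
Vis-viva: v² = GM (2/r − 1/a)
vₚ² = 1.161 × 10^20 × (2.75217 × 10^-9 − 2.80477 × 10^-10) = 2.86963 × 10^11 m²/s²
vₚ = 535689 m/s ≈ 535.7 km/s
vₐ² = 1.161 × 10^20 × (3.12305 × 10^-10 − 2.80477 × 10^-10) = 3.69517 × 10^9 m²/s²
vₐ = 60787.9 m/s ≈ 60.79 km/s

Final answer: vₚ = 535.7 km/s, vₐ = 60.79 km/s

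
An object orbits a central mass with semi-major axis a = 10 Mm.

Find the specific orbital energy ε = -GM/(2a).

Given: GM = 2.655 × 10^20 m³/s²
a = 10 Mm = 1 × 10^7 m
GM = 2.655 × 10^20 m³/s²
2a = 2 × 10^7 m
ε = −GM/(2a) = -1.3275 × 10^13 J/kg ≈ -1.327 × 10^4 GJ/kg

Final answer: -1.327 × 10^4 GJ/kg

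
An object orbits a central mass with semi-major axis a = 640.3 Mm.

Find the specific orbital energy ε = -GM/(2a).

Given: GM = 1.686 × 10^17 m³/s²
a = 640.3 Mm = 6.403 × 10^8 m
GM = 1.686 × 10^17 m³/s²
2a = 1.2806 × 10^9 m
ε = −GM/(2a) = -1.31657 × 10^8 J/kg ≈ -131.7 MJ/kg

Final answer: -131.7 MJ/kg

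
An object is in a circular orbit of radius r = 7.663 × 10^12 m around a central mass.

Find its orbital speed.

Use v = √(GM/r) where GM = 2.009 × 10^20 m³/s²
r = 7.663 × 10^12 m
GM = 2.009 × 10^20 m³/s²
GM/r = (2.009 × 10^20) / (7.663 × 10^12) = 2.62169 × 10^7 m²/s²
v = √(GM/r) = 5120.24 m/s ≈ 5.12 km/s

Final answer: 5.12 km/s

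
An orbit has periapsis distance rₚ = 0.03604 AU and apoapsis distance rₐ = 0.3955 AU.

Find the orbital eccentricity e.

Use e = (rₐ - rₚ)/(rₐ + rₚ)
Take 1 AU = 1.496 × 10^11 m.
rₚ = 0.03604 AU = 5.39158 × 10^9 m
rₐ = 0.3955 AU = 5.91668 × 10^10 m
rₐ − rₚ = 5.37752 × 10^10 m
rₐ + rₚ = 6.45584 × 10^10 m
e = (rₐ − rₚ)/(rₐ + rₚ) = 0.83297

Final answer: e = 0.833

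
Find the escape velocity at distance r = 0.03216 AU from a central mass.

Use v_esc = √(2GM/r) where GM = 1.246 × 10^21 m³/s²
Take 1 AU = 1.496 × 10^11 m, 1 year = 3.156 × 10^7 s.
r = 0.03216 AU = 4.81114 × 10^9 m
GM = 1.246 × 10^21 m³/s²
2GM/r = 2 × (1.246 × 10^21) / (4.81114 × 10^9) = 5.17965 × 10^11 m²/s²
v_esc = √(2GM/r) = 719698 m/s ≈ 151.8 AU/year

Final answer: 151.8 AU/year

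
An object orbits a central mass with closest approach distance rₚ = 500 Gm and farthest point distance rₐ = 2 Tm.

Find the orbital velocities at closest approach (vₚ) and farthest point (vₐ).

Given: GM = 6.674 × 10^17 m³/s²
rₚ = 500 Gm = 5 × 10^11 m
rₐ = 2 Tm = 2 × 10^12 m
GM = 6.674 × 10^17 m³/s²
a = (rₚ + rₐ)/2 = 1.25 × 10^12 m
Vis-viva: v² = GM (2/r − 1/a)
vₚ² = 6.674 × 10^17 × (4 × 10^-12 − 8 × 10^-13) = 2.13568 × 10^6 m²/s²
vₚ = 1461.4 m/s ≈ 1.461 km/s
vₐ² = 6.674 × 10^17 × (1 × 10^-12 − 8 × 10^-13) = 133480 m²/s²
vₐ = 365.349 m/s ≈ 365.3 m/s

Final answer: vₚ = 1.461 km/s, vₐ = 365.3 m/s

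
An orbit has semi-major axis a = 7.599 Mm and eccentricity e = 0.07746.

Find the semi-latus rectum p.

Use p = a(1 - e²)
a = 7.599 Mm = 7.599 × 10^6 m
e = 0.07746,  e² = 0.00600005,  1 − e² = 0.994
p = a(1 − e²) = 7.599 × 10^6 m × 0.994 = 7.55341 × 10^6 m ≈ 7.553 Mm

Final answer: p = 7.553 Mm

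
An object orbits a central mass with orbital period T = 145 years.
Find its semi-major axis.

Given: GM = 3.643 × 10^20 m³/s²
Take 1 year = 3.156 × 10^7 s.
T = 145 years = 4.5762 × 10^9 s
GM = 3.643 × 10^20 m³/s²
Kepler's third law: a³ = GM T² / (4π²)
T² = 2.09416 × 10^19 s²
a³ = (3.643 × 10^20) × (2.09416 × 10^19) / (4π²) = 1.93246 × 10^38 m³
a = (a³)^(1/3) = 5.78145 × 10^12 m ≈ 5.781 Tm

Final answer: 5.781 Tm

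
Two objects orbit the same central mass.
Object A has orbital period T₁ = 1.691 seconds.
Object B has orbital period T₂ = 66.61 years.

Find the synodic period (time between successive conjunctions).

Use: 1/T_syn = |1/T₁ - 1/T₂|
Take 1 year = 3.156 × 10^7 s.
T₁ = 1.691 seconds
T₂ = 66.61 years = 2.10221 × 10^9 s
1/T₁ = 0.591366 s⁻¹
1/T₂ = 4.7569 × 10^-10 s⁻¹
|1/T₁ − 1/T₂| = 0.591366 s⁻¹
T_syn = 1 / |1/T₁ − 1/T₂| = 1.691 s ≈ 1.691 seconds

Final answer: T_syn = 1.691 seconds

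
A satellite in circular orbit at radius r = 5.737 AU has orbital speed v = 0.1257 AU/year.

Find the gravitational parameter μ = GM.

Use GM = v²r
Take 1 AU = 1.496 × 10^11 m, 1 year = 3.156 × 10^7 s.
r = 5.737 AU = 8.58255 × 10^11 m
v = 0.1257 AU/year = 595.84 m/s
v² = 355026 m²/s²
GM = v²r = 355026 × 8.58255 × 10^11 = 3.04703 × 10^17 m³/s²
GM ≈ 3.047 × 10^17 m³/s²

Final answer: GM = 3.047 × 10^17 m³/s²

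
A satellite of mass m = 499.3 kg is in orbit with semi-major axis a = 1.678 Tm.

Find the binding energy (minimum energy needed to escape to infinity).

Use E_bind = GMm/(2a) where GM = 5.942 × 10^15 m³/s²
a = 1.678 Tm = 1.678 × 10^12 m
GM = 5.942 × 10^15 m³/s²
m = 499.3 kg
GMm = 5.942 × 10^15 × 499.3 = 2.96684 × 10^18 m³·kg/s²
2a = 3.356 × 10^12 m
E_bind = GMm/(2a) = 884041 J ≈ 884 kJ

Final answer: 884 kJ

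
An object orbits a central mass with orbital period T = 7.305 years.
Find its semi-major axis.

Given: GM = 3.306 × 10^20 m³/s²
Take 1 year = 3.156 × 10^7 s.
T = 7.305 years = 2.30546 × 10^8 s
GM = 3.306 × 10^20 m³/s²
Kepler's third law: a³ = GM T² / (4π²)
T² = 5.31514 × 10^16 s²
a³ = (3.306 × 10^20) × (5.31514 × 10^16) / (4π²) = 4.451 × 10^35 m³
a = (a³)^(1/3) = 7.63518 × 10^11 m ≈ 7.635 × 10^11 m

Final answer: 7.635 × 10^11 m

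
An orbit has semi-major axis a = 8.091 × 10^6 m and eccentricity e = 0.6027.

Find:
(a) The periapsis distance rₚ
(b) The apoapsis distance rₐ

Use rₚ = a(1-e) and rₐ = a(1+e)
a = 8.091 × 10^6 m
e = 0.6027:  1 − e = 0.3973,  1 + e = 1.6027
(a) rₚ = a(1 − e) = 8.091 × 10^6 m × 0.3973 = 3.21455 × 10^6 m ≈ 3.215 × 10^6 m
(b) rₐ = a(1 + e) = 8.091 × 10^6 m × 1.6027 = 1.29674 × 10^7 m ≈ 1.297 × 10^7 m

Final answer:
(a) rₚ = 3.215 × 10^6 m
(b) rₐ = 1.297 × 10^7 m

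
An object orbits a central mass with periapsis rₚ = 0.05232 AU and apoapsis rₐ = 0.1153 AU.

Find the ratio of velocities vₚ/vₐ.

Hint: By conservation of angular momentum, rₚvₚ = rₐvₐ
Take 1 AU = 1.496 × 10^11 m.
rₚ = 0.05232 AU = 7.82707 × 10^9 m
rₐ = 0.1153 AU = 1.72489 × 10^10 m
rₚvₚ = rₐvₐ  ⇒  vₚ/vₐ = rₐ/rₚ
vₚ/vₐ = (1.72489 × 10^10) / (7.82707 × 10^9) = 2.20375

Final answer: vₚ/vₐ = 2.204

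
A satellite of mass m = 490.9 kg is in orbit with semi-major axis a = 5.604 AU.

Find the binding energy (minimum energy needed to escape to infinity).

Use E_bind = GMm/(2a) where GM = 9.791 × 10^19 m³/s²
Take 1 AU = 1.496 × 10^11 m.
a = 5.604 AU = 8.38358 × 10^11 m
GM = 9.791 × 10^19 m³/s²
m = 490.9 kg
GMm = 9.791 × 10^19 × 490.9 = 4.8064 × 10^22 m³·kg/s²
2a = 1.67672 × 10^12 m
E_bind = GMm/(2a) = 2.86656 × 10^10 J ≈ 28.67 GJ

Final answer: 28.67 GJ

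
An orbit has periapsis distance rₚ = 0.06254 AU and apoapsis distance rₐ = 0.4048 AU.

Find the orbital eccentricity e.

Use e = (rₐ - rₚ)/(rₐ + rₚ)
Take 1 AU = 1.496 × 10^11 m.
rₚ = 0.06254 AU = 9.35598 × 10^9 m
rₐ = 0.4048 AU = 6.05581 × 10^10 m
rₐ − rₚ = 5.12021 × 10^10 m
rₐ + rₚ = 6.99141 × 10^10 m
e = (rₐ − rₚ)/(rₐ + rₚ) = 0.732358

Final answer: e = 0.7324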